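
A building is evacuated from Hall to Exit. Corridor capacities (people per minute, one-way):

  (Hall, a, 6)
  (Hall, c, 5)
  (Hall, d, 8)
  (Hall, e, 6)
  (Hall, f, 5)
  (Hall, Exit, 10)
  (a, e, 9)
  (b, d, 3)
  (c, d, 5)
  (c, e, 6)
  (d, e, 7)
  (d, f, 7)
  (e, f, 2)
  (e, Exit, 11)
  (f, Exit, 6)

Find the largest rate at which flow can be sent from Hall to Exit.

Augment Hall→Exit: bottleneck 10, flow now 10.
Augment Hall→e→Exit: bottleneck 6, flow now 16.
Augment Hall→f→Exit: bottleneck 5, flow now 21.
Augment Hall→a→e→Exit: bottleneck 5, flow now 26.
Augment Hall→d→f→Exit: bottleneck 1, flow now 27.
No augmenting path remains; maximum flow = 27.
In the residual graph, reachable from Hall: {Hall, a, c, d, e, f}.
Min-cut edges: Hall→Exit (10), e→Exit (11), f→Exit (6); capacity 10 + 11 + 6 = 27.
This cut is saturated, so no flow can exceed 27.

27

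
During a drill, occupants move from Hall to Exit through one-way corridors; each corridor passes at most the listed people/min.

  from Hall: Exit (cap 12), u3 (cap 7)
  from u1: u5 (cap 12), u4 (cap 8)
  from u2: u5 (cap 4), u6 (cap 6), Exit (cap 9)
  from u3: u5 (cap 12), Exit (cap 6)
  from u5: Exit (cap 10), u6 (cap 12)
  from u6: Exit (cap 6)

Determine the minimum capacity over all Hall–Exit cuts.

Augment Hall→Exit: bottleneck 12, flow now 12.
Augment Hall→u3→Exit: bottleneck 6, flow now 18.
Augment Hall→u3→u5→Exit: bottleneck 1, flow now 19.
No augmenting path remains; maximum flow = 19.
By max-flow min-cut, the minimum cut capacity equals the max flow.
In the residual graph, reachable from Hall: {Hall}.
Min-cut edges: Hall→u3 (7), Hall→Exit (12); capacity 7 + 12 = 19.

19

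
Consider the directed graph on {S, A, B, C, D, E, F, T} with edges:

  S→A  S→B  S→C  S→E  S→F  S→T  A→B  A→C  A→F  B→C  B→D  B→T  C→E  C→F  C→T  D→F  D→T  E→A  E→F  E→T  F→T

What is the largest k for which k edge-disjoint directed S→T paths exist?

Assign every edge capacity 1; by Menger, the answer equals the max flow.
Path S→T (+1); total 1.
Path S→B→T (+1); total 2.
Path S→C→T (+1); total 3.
Path S→E→T (+1); total 4.
Path S→F→T (+1); total 5.
Path S→A→B→D→T (+1); total 6.
No residual S→T path; max flow = 6.
Certifying cut of size 6: {S→A, S→B, S→C, S→E, S→F, S→T}.

6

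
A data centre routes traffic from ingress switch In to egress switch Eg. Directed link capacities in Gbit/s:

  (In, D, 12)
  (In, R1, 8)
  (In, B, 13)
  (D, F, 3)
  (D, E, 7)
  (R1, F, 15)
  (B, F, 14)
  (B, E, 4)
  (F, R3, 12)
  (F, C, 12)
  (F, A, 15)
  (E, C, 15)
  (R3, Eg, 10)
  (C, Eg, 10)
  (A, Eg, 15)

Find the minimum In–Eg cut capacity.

31

Augment In→D→F→R3→Eg: bottleneck 3, flow now 3.
Augment In→D→E→C→Eg: bottleneck 7, flow now 10.
Augment In→R1→F→R3→Eg: bottleneck 7, flow now 17.
Augment In→R1→F→C→Eg: bottleneck 1, flow now 18.
Augment In→B→F→C→Eg: bottleneck 2, flow now 20.
Augment In→B→F→A→Eg: bottleneck 11, flow now 31.
No augmenting path remains; maximum flow = 31.
By max-flow min-cut, the minimum cut capacity equals the max flow.
In the residual graph, reachable from In: {In, D}.
Min-cut edges: In→R1 (8), In→B (13), D→F (3), D→E (7); capacity 8 + 13 + 3 + 7 = 31.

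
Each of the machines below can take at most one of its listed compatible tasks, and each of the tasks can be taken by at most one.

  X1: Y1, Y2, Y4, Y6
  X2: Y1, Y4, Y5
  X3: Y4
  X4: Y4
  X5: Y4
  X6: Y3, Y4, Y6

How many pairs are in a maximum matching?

Unit-capacity flow: source→left, listed edges, right→sink; max matching = max flow.
Augmenting path X1→Y1 (+1); matched 1.
Augmenting path X2→Y4 (+1); matched 2.
Augmenting path X6→Y3 (+1); matched 3.
Augmenting path X3→Y4→X2→Y5 (+1); matched 4.
No augmenting path remains; maximum matching = 4.
König certificate: {X1, X2, X6, Y4} is a vertex cover of size 4 (every listed pair touches it), so no matching can be larger.

4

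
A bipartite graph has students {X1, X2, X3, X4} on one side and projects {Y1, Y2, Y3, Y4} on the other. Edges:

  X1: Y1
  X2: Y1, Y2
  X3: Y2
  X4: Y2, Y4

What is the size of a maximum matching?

Unit-capacity flow: source→left, listed edges, right→sink; max matching = max flow.
Augmenting path X1→Y1 (+1); matched 1.
Augmenting path X2→Y2 (+1); matched 2.
Augmenting path X4→Y4 (+1); matched 3.
No augmenting path remains; maximum matching = 3.
König certificate: {X4, Y1, Y2} is a vertex cover of size 3 (every listed pair touches it), so no matching can be larger.

3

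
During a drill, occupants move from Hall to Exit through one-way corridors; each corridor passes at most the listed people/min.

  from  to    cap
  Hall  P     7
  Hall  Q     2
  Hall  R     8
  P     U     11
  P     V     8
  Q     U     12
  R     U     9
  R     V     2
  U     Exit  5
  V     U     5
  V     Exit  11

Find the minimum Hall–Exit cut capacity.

14

Augment Hall→P→U→Exit: bottleneck 5, flow now 5.
Augment Hall→P→V→Exit: bottleneck 2, flow now 7.
Augment Hall→R→V→Exit: bottleneck 2, flow now 9.
Augment Hall→Q→U→P→V→Exit: bottleneck 2, flow now 11. (uses reverse residual edge)
Augment Hall→R→U→P→V→Exit: bottleneck 3, flow now 14. (uses reverse residual edge)
No augmenting path remains; maximum flow = 14.
By max-flow min-cut, the minimum cut capacity equals the max flow.
In the residual graph, reachable from Hall: {Hall, Q, R, U}.
Min-cut edges: Hall→P (7), R→V (2), U→Exit (5); capacity 7 + 2 + 5 = 14.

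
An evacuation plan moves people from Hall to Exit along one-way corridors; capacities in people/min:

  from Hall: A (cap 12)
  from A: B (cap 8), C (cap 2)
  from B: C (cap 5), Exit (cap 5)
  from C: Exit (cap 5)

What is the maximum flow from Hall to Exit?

Augment Hall→A→B→Exit: bottleneck 5, flow now 5.
Augment Hall→A→C→Exit: bottleneck 2, flow now 7.
Augment Hall→A→B→C→Exit: bottleneck 3, flow now 10.
No augmenting path remains; maximum flow = 10.
In the residual graph, reachable from Hall: {Hall, A}.
Min-cut edges: A→B (8), A→C (2); capacity 8 + 2 = 10.
This cut is saturated, so no flow can exceed 10.

10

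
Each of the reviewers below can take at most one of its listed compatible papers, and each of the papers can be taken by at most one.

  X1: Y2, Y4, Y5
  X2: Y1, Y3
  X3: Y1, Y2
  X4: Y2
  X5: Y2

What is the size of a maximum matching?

4

Unit-capacity flow: source→left, listed edges, right→sink; max matching = max flow.
Augmenting path X1→Y2 (+1); matched 1.
Augmenting path X2→Y1 (+1); matched 2.
Augmenting path X3→Y1→X2→Y3 (+1); matched 3.
Augmenting path X4→Y2→X1→Y4 (+1); matched 4.
No augmenting path remains; maximum matching = 4.
König certificate: {X1, X2, X3, Y2} is a vertex cover of size 4 (every listed pair touches it), so no matching can be larger.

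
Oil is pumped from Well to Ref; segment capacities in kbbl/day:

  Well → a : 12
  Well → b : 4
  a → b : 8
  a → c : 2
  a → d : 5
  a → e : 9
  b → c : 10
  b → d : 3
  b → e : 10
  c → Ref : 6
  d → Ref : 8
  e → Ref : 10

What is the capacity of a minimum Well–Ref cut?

Augment Well→a→c→Ref: bottleneck 2, flow now 2.
Augment Well→a→d→Ref: bottleneck 5, flow now 7.
Augment Well→a→e→Ref: bottleneck 5, flow now 12.
Augment Well→b→c→Ref: bottleneck 4, flow now 16.
No augmenting path remains; maximum flow = 16.
By max-flow min-cut, the minimum cut capacity equals the max flow.
In the residual graph, reachable from Well: {Well}.
Min-cut edges: Well→a (12), Well→b (4); capacity 12 + 4 = 16.

16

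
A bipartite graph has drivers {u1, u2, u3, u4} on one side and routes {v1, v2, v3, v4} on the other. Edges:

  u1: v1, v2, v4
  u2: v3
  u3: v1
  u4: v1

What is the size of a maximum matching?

3

Unit-capacity flow: source→left, listed edges, right→sink; max matching = max flow.
Augmenting path u1→v1 (+1); matched 1.
Augmenting path u2→v3 (+1); matched 2.
Augmenting path u3→v1→u1→v2 (+1); matched 3.
No augmenting path remains; maximum matching = 3.
König certificate: {u1, u2, v1} is a vertex cover of size 3 (every listed pair touches it), so no matching can be larger.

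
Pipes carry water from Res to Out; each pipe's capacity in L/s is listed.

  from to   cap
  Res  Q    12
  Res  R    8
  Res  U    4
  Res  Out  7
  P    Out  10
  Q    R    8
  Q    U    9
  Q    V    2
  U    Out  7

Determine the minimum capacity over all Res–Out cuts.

14

Augment Res→Out: bottleneck 7, flow now 7.
Augment Res→U→Out: bottleneck 4, flow now 11.
Augment Res→Q→U→Out: bottleneck 3, flow now 14.
No augmenting path remains; maximum flow = 14.
By max-flow min-cut, the minimum cut capacity equals the max flow.
In the residual graph, reachable from Res: {Res, Q, R, U, V}.
Min-cut edges: Res→Out (7), U→Out (7); capacity 7 + 7 = 14.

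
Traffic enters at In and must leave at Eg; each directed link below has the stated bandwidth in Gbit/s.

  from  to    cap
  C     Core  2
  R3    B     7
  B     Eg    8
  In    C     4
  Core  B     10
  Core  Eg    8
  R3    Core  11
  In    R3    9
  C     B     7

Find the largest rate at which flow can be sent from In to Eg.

13

Augment In→C→B→Eg: bottleneck 4, flow now 4.
Augment In→R3→B→Eg: bottleneck 4, flow now 8.
Augment In→R3→Core→Eg: bottleneck 5, flow now 13.
No augmenting path remains; maximum flow = 13.
In the residual graph, reachable from In: {In}.
Min-cut edges: In→C (4), In→R3 (9); capacity 4 + 9 = 13.
This cut is saturated, so no flow can exceed 13.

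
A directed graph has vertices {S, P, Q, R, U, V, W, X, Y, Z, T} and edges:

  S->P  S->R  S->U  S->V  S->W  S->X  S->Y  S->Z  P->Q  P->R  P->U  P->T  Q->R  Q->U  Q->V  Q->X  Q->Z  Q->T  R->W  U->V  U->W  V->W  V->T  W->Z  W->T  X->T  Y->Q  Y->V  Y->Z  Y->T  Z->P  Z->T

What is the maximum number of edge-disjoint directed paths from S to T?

Assign every edge capacity 1; by Menger, the answer equals the max flow.
Path S→P→T (+1); total 1.
Path S→V→T (+1); total 2.
Path S→W→T (+1); total 3.
Path S→X→T (+1); total 4.
Path S→Y→T (+1); total 5.
Path S→Z→T (+1); total 6.
Path S→R→W→Z→P→Q→T (+1); total 7.
No residual S→T path; max flow = 7.
Certifying cut of size 7: {S→P, S→X, S→Y, S→Z, V→T, W→T, W→Z}.

7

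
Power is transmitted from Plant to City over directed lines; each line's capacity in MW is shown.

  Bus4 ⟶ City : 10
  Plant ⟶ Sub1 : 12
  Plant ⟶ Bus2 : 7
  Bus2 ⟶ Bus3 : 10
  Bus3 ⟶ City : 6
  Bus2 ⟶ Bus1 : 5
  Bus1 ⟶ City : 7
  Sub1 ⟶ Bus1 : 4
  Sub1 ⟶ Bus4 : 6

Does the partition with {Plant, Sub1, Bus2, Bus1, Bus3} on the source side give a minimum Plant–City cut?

Given cut capacity: 6 + 7 + 6 = 19.
Augment Plant→Sub1→Bus1→City: bottleneck 4, flow now 4.
Augment Plant→Sub1→Bus4→City: bottleneck 6, flow now 10.
Augment Plant→Bus2→Bus1→City: bottleneck 3, flow now 13.
Augment Plant→Bus2→Bus3→City: bottleneck 4, flow now 17.
No augmenting path remains; maximum flow = 17.
In the residual graph, reachable from Plant: {Plant, Sub1}.
Min-cut edges: Plant→Bus2 (7), Sub1→Bus1 (4), Sub1→Bus4 (6); capacity 7 + 4 + 6 = 17.
Cut capacity 19 exceeds the max flow 17, so it is not minimum.

No — its capacity is 19, but the minimum cut has capacity 17.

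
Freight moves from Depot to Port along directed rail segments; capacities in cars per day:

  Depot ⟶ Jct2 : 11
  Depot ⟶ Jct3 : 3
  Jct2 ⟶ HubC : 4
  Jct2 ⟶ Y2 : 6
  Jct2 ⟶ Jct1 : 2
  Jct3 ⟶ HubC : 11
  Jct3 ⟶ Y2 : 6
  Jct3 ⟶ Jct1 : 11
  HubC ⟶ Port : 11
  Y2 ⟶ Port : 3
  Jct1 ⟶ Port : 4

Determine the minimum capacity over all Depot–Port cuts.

12

Augment Depot→Jct2→HubC→Port: bottleneck 4, flow now 4.
Augment Depot→Jct2→Y2→Port: bottleneck 3, flow now 7.
Augment Depot→Jct2→Jct1→Port: bottleneck 2, flow now 9.
Augment Depot→Jct3→HubC→Port: bottleneck 3, flow now 12.
No augmenting path remains; maximum flow = 12.
By max-flow min-cut, the minimum cut capacity equals the max flow.
In the residual graph, reachable from Depot: {Depot, Jct2, Y2}.
Min-cut edges: Depot→Jct3 (3), Jct2→HubC (4), Jct2→Jct1 (2), Y2→Port (3); capacity 3 + 4 + 2 + 3 = 12.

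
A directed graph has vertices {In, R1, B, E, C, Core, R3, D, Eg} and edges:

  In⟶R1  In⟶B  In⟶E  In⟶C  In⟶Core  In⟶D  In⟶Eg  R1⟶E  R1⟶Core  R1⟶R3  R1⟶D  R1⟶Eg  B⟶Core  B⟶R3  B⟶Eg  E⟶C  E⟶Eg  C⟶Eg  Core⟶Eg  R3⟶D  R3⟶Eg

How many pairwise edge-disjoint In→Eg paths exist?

6

Assign every edge capacity 1; by Menger, the answer equals the max flow.
Path In→Eg (+1); total 1.
Path In→R1→Eg (+1); total 2.
Path In→B→Eg (+1); total 3.
Path In→E→Eg (+1); total 4.
Path In→C→Eg (+1); total 5.
Path In→Core→Eg (+1); total 6.
No residual In→Eg path; max flow = 6.
Certifying cut of size 6: {In→B, In→C, In→Core, In→E, In→Eg, In→R1}.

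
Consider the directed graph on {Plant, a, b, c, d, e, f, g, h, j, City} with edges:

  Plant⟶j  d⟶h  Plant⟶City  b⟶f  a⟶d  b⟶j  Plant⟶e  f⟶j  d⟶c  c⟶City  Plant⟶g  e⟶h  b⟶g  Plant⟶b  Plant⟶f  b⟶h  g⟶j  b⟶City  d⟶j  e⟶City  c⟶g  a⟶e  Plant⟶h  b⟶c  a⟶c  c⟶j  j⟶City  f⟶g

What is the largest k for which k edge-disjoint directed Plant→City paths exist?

Assign every edge capacity 1; by Menger, the answer equals the max flow.
Path Plant→City (+1); total 1.
Path Plant→b→City (+1); total 2.
Path Plant→e→City (+1); total 3.
Path Plant→j→City (+1); total 4.
No residual Plant→City path; max flow = 4.
Certifying cut of size 4: {Plant→City, Plant→b, Plant→e, j→City}.

4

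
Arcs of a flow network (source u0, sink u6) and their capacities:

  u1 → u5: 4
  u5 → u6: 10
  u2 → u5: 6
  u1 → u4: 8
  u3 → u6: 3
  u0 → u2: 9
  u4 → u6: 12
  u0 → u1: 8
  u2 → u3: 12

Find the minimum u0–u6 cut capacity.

Augment u0→u1→u4→u6: bottleneck 8, flow now 8.
Augment u0→u2→u3→u6: bottleneck 3, flow now 11.
Augment u0→u2→u5→u6: bottleneck 6, flow now 17.
No augmenting path remains; maximum flow = 17.
By max-flow min-cut, the minimum cut capacity equals the max flow.
In the residual graph, reachable from u0: {u0}.
Min-cut edges: u0→u1 (8), u0→u2 (9); capacity 8 + 9 = 17.

17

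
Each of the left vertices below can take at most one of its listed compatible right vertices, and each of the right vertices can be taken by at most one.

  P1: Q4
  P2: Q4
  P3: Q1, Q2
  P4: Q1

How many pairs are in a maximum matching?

3

Unit-capacity flow: source→left, listed edges, right→sink; max matching = max flow.
Augmenting path P1→Q4 (+1); matched 1.
Augmenting path P3→Q1 (+1); matched 2.
Augmenting path P4→Q1→P3→Q2 (+1); matched 3.
No augmenting path remains; maximum matching = 3.
König certificate: {P3, P4, Q4} is a vertex cover of size 3 (every listed pair touches it), so no matching can be larger.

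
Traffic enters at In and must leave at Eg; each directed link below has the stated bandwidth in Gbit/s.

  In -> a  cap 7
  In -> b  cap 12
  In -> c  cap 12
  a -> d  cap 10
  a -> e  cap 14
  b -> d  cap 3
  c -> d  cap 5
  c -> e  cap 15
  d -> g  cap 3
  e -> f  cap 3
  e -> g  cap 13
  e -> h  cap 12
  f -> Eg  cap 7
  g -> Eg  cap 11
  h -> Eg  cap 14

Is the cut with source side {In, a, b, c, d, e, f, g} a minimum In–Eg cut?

No — its capacity is 30, but the minimum cut has capacity 22.

Given cut capacity: 12 + 7 + 11 = 30.
Augment In→a→d→g→Eg: bottleneck 3, flow now 3.
Augment In→a→e→f→Eg: bottleneck 3, flow now 6.
Augment In→a→e→g→Eg: bottleneck 1, flow now 7.
Augment In→c→e→g→Eg: bottleneck 7, flow now 14.
Augment In→c→e→h→Eg: bottleneck 5, flow now 19.
Augment In→b→d→a→e→h→Eg: bottleneck 3, flow now 22. (uses reverse residual edge)
No augmenting path remains; maximum flow = 22.
In the residual graph, reachable from In: {In, b}.
Min-cut edges: In→a (7), In→c (12), b→d (3); capacity 7 + 12 + 3 = 22.
Cut capacity 30 exceeds the max flow 22, so it is not minimum.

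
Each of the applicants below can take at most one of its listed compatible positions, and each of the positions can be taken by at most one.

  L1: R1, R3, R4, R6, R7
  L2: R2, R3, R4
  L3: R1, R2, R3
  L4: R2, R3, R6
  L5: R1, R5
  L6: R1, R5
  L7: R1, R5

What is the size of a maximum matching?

6

Unit-capacity flow: source→left, listed edges, right→sink; max matching = max flow.
Augmenting path L1→R1 (+1); matched 1.
Augmenting path L2→R2 (+1); matched 2.
Augmenting path L3→R3 (+1); matched 3.
Augmenting path L4→R6 (+1); matched 4.
Augmenting path L5→R5 (+1); matched 5.
Augmenting path L6→R1→L1→R4 (+1); matched 6.
No augmenting path remains; maximum matching = 6.
König certificate: {L1, L2, L3, L4, R1, R5} is a vertex cover of size 6 (every listed pair touches it), so no matching can be larger.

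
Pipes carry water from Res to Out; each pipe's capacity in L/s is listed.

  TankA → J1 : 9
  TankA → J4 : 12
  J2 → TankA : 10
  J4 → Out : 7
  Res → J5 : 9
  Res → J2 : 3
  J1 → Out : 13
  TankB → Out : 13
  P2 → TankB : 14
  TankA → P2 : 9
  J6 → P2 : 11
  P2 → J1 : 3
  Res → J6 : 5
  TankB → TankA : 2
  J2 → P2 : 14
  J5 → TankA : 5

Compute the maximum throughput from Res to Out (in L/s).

Augment Res→J6→P2→J1→Out: bottleneck 3, flow now 3.
Augment Res→J6→P2→TankB→Out: bottleneck 2, flow now 5.
Augment Res→J2→TankA→J1→Out: bottleneck 3, flow now 8.
Augment Res→J5→TankA→J1→Out: bottleneck 5, flow now 13.
No augmenting path remains; maximum flow = 13.
In the residual graph, reachable from Res: {Res, J5}.
Min-cut edges: Res→J6 (5), Res→J2 (3), J5→TankA (5); capacity 5 + 3 + 5 = 13.
This cut is saturated, so no flow can exceed 13.

13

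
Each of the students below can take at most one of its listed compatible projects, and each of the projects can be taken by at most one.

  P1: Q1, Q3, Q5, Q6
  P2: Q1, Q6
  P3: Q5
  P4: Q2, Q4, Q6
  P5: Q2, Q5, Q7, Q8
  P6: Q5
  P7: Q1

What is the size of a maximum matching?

Unit-capacity flow: source→left, listed edges, right→sink; max matching = max flow.
Augmenting path P1→Q1 (+1); matched 1.
Augmenting path P2→Q6 (+1); matched 2.
Augmenting path P3→Q5 (+1); matched 3.
Augmenting path P4→Q2 (+1); matched 4.
Augmenting path P5→Q7 (+1); matched 5.
Augmenting path P7→Q1→P1→Q3 (+1); matched 6.
No augmenting path remains; maximum matching = 6.
König certificate: {P1, P2, P4, P5, P7, Q5} is a vertex cover of size 6 (every listed pair touches it), so no matching can be larger.

6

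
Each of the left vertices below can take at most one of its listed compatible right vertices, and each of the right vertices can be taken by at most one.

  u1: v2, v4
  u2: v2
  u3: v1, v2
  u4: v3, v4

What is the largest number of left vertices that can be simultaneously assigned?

4

Unit-capacity flow: source→left, listed edges, right→sink; max matching = max flow.
Augmenting path u1→v2 (+1); matched 1.
Augmenting path u3→v1 (+1); matched 2.
Augmenting path u4→v3 (+1); matched 3.
Augmenting path u2→v2→u1→v4 (+1); matched 4.
No augmenting path remains; maximum matching = 4.
König certificate: {u1, u2, u3, u4} is a vertex cover of size 4 (every listed pair touches it), so no matching can be larger.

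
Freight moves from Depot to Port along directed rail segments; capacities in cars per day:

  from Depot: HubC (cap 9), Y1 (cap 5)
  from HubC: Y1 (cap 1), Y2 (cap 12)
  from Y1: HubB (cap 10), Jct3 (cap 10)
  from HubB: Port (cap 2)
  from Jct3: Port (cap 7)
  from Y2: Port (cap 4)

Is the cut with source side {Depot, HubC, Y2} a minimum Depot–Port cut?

Yes — it is a minimum cut (capacity 10).

Given cut capacity: 5 + 1 + 4 = 10.
Augment Depot→HubC→Y2→Port: bottleneck 4, flow now 4.
Augment Depot→Y1→HubB→Port: bottleneck 2, flow now 6.
Augment Depot→Y1→Jct3→Port: bottleneck 3, flow now 9.
Augment Depot→HubC→Y1→Jct3→Port: bottleneck 1, flow now 10.
No augmenting path remains; maximum flow = 10.
Cut capacity 10 equals the max flow, so it is a minimum cut.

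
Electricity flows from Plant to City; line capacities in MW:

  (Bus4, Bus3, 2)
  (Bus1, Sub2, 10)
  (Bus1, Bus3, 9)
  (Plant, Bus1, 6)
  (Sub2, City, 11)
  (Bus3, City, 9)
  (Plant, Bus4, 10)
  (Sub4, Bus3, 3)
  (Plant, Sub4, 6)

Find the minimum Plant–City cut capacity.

11

Augment Plant→Bus4→Bus3→City: bottleneck 2, flow now 2.
Augment Plant→Sub4→Bus3→City: bottleneck 3, flow now 5.
Augment Plant→Bus1→Sub2→City: bottleneck 6, flow now 11.
No augmenting path remains; maximum flow = 11.
By max-flow min-cut, the minimum cut capacity equals the max flow.
In the residual graph, reachable from Plant: {Plant, Bus4, Sub4}.
Min-cut edges: Plant→Bus1 (6), Bus4→Bus3 (2), Sub4→Bus3 (3); capacity 6 + 2 + 3 = 11.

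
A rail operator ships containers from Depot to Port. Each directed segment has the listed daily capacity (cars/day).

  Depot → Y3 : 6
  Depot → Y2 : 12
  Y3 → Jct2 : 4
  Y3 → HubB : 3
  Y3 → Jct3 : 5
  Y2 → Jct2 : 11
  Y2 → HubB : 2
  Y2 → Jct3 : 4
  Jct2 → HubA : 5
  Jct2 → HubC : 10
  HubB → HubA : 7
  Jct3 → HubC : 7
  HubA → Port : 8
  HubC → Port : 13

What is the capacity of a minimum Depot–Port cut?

Augment Depot→Y3→Jct2→HubA→Port: bottleneck 4, flow now 4.
Augment Depot→Y3→HubB→HubA→Port: bottleneck 2, flow now 6.
Augment Depot→Y2→Jct2→HubA→Port: bottleneck 1, flow now 7.
Augment Depot→Y2→Jct2→HubC→Port: bottleneck 10, flow now 17.
Augment Depot→Y2→HubB→HubA→Port: bottleneck 1, flow now 18.
No augmenting path remains; maximum flow = 18.
By max-flow min-cut, the minimum cut capacity equals the max flow.
In the residual graph, reachable from Depot: {Depot}.
Min-cut edges: Depot→Y3 (6), Depot→Y2 (12); capacity 6 + 12 = 18.

18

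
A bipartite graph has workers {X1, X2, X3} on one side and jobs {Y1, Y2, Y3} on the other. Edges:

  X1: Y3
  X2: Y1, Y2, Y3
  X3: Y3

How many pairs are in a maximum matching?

Unit-capacity flow: source→left, listed edges, right→sink; max matching = max flow.
Augmenting path X1→Y3 (+1); matched 1.
Augmenting path X2→Y1 (+1); matched 2.
No augmenting path remains; maximum matching = 2.
König certificate: {X2, Y3} is a vertex cover of size 2 (every listed pair touches it), so no matching can be larger.

2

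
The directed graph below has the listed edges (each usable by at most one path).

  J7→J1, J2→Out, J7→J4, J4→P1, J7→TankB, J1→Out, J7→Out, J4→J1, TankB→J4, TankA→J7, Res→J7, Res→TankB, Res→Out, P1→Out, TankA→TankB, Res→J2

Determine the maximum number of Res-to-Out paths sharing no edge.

Assign every edge capacity 1; by Menger, the answer equals the max flow.
Path Res→Out (+1); total 1.
Path Res→J7→Out (+1); total 2.
Path Res→J2→Out (+1); total 3.
Path Res→TankB→J4→P1→Out (+1); total 4.
No residual Res→Out path; max flow = 4.
Certifying cut of size 4: {Res→J2, Res→J7, Res→Out, Res→TankB}.

4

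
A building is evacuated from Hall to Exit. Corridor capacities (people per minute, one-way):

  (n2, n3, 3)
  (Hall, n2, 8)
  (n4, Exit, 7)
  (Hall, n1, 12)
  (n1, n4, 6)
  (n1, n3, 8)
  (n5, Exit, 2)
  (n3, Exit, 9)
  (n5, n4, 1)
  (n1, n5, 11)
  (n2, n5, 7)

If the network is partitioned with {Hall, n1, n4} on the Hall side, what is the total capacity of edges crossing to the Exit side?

Edges leaving {Hall, n1, n4}: Hall→n2 (8), n1→n3 (8), n1→n5 (11), n4→Exit (7).
Cut capacity = 8 + 8 + 11 + 7 = 34.

34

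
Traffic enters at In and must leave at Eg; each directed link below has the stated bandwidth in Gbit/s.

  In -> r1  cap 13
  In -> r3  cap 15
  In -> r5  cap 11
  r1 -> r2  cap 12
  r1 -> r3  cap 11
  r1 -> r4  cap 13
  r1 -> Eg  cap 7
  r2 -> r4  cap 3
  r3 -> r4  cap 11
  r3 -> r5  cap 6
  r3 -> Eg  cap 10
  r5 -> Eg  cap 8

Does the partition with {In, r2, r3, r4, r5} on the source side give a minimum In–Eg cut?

No — its capacity is 31, but the minimum cut has capacity 25.

Given cut capacity: 13 + 10 + 8 = 31.
Augment In→r1→Eg: bottleneck 7, flow now 7.
Augment In→r3→Eg: bottleneck 10, flow now 17.
Augment In→r5→Eg: bottleneck 8, flow now 25.
No augmenting path remains; maximum flow = 25.
In the residual graph, reachable from In: {In, r1, r2, r3, r4, r5}.
Min-cut edges: r1→Eg (7), r3→Eg (10), r5→Eg (8); capacity 7 + 10 + 8 = 25.
Cut capacity 31 exceeds the max flow 25, so it is not minimum.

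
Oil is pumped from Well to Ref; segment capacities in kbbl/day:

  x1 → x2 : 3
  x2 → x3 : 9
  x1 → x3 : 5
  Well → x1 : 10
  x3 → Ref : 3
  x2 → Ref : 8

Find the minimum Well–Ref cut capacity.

6

Augment Well→x1→x2→Ref: bottleneck 3, flow now 3.
Augment Well→x1→x3→Ref: bottleneck 3, flow now 6.
No augmenting path remains; maximum flow = 6.
By max-flow min-cut, the minimum cut capacity equals the max flow.
In the residual graph, reachable from Well: {Well, x1, x3}.
Min-cut edges: x1→x2 (3), x3→Ref (3); capacity 3 + 3 = 6.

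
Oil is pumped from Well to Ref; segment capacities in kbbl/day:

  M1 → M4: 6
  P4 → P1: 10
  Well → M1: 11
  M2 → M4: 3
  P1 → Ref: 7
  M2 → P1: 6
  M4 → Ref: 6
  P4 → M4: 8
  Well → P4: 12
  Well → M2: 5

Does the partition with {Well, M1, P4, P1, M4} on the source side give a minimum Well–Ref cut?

No — its capacity is 18, but the minimum cut has capacity 13.

Given cut capacity: 5 + 7 + 6 = 18.
Augment Well→M1→M4→Ref: bottleneck 6, flow now 6.
Augment Well→M2→P1→Ref: bottleneck 5, flow now 11.
Augment Well→P4→P1→Ref: bottleneck 2, flow now 13.
No augmenting path remains; maximum flow = 13.
In the residual graph, reachable from Well: {Well, M1, M2, P4, P1, M4}.
Min-cut edges: P1→Ref (7), M4→Ref (6); capacity 7 + 6 = 13.
Cut capacity 18 exceeds the max flow 13, so it is not minimum.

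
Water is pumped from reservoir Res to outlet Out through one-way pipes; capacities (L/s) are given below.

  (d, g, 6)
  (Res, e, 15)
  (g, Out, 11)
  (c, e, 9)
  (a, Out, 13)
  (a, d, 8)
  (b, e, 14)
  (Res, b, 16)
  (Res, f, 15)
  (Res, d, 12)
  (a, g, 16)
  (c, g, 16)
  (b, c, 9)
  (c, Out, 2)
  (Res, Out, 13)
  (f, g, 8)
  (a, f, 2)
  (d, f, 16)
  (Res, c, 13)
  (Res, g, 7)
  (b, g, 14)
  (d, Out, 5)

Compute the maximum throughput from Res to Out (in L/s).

Augment Res→Out: bottleneck 13, flow now 13.
Augment Res→c→Out: bottleneck 2, flow now 15.
Augment Res→d→Out: bottleneck 5, flow now 20.
Augment Res→g→Out: bottleneck 7, flow now 27.
Augment Res→b→g→Out: bottleneck 4, flow now 31.
No augmenting path remains; maximum flow = 31.
In the residual graph, reachable from Res: {Res, b, c, d, e, f, g}.
Min-cut edges: Res→Out (13), c→Out (2), d→Out (5), g→Out (11); capacity 13 + 2 + 5 + 11 = 31.
This cut is saturated, so no flow can exceed 31.

31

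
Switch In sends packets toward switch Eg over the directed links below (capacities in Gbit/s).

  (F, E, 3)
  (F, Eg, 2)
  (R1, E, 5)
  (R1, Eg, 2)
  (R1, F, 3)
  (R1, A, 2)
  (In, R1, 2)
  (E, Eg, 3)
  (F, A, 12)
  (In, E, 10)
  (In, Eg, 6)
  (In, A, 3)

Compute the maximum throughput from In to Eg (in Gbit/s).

Augment In→Eg: bottleneck 6, flow now 6.
Augment In→R1→Eg: bottleneck 2, flow now 8.
Augment In→E→Eg: bottleneck 3, flow now 11.
No augmenting path remains; maximum flow = 11.
In the residual graph, reachable from In: {In, E, A}.
Min-cut edges: In→R1 (2), In→Eg (6), E→Eg (3); capacity 2 + 6 + 3 = 11.
This cut is saturated, so no flow can exceed 11.

11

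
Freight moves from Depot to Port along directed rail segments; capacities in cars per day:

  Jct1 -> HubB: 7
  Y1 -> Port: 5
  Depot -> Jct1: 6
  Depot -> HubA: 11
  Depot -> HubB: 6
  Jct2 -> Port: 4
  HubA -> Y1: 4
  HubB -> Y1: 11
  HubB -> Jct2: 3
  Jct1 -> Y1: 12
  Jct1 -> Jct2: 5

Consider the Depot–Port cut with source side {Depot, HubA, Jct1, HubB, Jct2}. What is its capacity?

Edges leaving {Depot, HubA, Jct1, HubB, Jct2}: HubA→Y1 (4), Jct1→Y1 (12), HubB→Y1 (11), Jct2→Port (4).
Cut capacity = 4 + 12 + 11 + 4 = 31.

31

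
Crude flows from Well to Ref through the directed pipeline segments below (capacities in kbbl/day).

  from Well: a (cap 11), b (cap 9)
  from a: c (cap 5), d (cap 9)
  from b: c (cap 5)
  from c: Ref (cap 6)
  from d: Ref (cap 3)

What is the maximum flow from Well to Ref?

Augment Well→a→c→Ref: bottleneck 5, flow now 5.
Augment Well→a→d→Ref: bottleneck 3, flow now 8.
Augment Well→b→c→Ref: bottleneck 1, flow now 9.
No augmenting path remains; maximum flow = 9.
In the residual graph, reachable from Well: {Well, a, b, c, d}.
Min-cut edges: c→Ref (6), d→Ref (3); capacity 6 + 3 = 9.
This cut is saturated, so no flow can exceed 9.

9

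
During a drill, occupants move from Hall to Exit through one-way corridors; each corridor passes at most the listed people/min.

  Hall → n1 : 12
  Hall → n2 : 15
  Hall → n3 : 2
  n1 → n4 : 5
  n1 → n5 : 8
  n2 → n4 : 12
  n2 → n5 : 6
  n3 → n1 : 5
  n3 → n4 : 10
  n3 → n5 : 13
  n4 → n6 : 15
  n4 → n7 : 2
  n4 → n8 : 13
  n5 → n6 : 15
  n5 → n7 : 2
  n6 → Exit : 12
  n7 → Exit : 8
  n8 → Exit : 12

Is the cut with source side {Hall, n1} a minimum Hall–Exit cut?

Given cut capacity: 15 + 2 + 5 + 8 = 30.
Augment Hall→n1→n4→n6→Exit: bottleneck 5, flow now 5.
Augment Hall→n1→n5→n6→Exit: bottleneck 7, flow now 12.
Augment Hall→n2→n4→n7→Exit: bottleneck 2, flow now 14.
Augment Hall→n2→n4→n8→Exit: bottleneck 10, flow now 24.
Augment Hall→n2→n5→n7→Exit: bottleneck 2, flow now 26.
Augment Hall→n3→n4→n8→Exit: bottleneck 2, flow now 28.
No augmenting path remains; maximum flow = 28.
In the residual graph, reachable from Hall: {Hall, n1, n2, n3, n4, n5, n6, n8}.
Min-cut edges: n4→n7 (2), n5→n7 (2), n6→Exit (12), n8→Exit (12); capacity 2 + 2 + 12 + 12 = 28.
Cut capacity 30 exceeds the max flow 28, so it is not minimum.

No — its capacity is 30, but the minimum cut has capacity 28.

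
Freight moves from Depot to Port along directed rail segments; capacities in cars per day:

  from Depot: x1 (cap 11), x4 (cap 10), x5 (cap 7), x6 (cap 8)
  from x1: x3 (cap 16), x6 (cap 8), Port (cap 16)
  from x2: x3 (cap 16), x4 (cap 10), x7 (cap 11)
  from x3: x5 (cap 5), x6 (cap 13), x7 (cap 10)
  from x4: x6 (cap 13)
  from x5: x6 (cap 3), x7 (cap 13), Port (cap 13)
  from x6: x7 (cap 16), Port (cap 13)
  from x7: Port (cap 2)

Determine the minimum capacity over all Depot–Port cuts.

33

Augment Depot→x1→Port: bottleneck 11, flow now 11.
Augment Depot→x5→Port: bottleneck 7, flow now 18.
Augment Depot→x6→Port: bottleneck 8, flow now 26.
Augment Depot→x4→x6→Port: bottleneck 5, flow now 31.
Augment Depot→x4→x6→x7→Port: bottleneck 2, flow now 33.
No augmenting path remains; maximum flow = 33.
By max-flow min-cut, the minimum cut capacity equals the max flow.
In the residual graph, reachable from Depot: {Depot, x4, x6, x7}.
Min-cut edges: Depot→x1 (11), Depot→x5 (7), x6→Port (13), x7→Port (2); capacity 11 + 7 + 13 + 2 = 33.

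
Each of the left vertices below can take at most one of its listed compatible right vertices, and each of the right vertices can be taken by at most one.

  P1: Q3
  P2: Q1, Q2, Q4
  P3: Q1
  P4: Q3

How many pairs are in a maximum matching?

3

Unit-capacity flow: source→left, listed edges, right→sink; max matching = max flow.
Augmenting path P1→Q3 (+1); matched 1.
Augmenting path P2→Q1 (+1); matched 2.
Augmenting path P3→Q1→P2→Q2 (+1); matched 3.
No augmenting path remains; maximum matching = 3.
König certificate: {P2, P3, Q3} is a vertex cover of size 3 (every listed pair touches it), so no matching can be larger.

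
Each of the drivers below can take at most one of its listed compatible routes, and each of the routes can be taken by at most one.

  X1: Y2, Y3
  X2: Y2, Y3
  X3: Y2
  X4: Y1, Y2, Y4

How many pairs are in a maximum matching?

Unit-capacity flow: source→left, listed edges, right→sink; max matching = max flow.
Augmenting path X1→Y2 (+1); matched 1.
Augmenting path X2→Y3 (+1); matched 2.
Augmenting path X4→Y1 (+1); matched 3.
No augmenting path remains; maximum matching = 3.
König certificate: {X4, Y2, Y3} is a vertex cover of size 3 (every listed pair touches it), so no matching can be larger.

3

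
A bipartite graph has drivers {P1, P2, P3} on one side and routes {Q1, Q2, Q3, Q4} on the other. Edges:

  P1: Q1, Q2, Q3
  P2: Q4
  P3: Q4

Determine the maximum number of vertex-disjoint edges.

2

Unit-capacity flow: source→left, listed edges, right→sink; max matching = max flow.
Augmenting path P1→Q1 (+1); matched 1.
Augmenting path P2→Q4 (+1); matched 2.
No augmenting path remains; maximum matching = 2.
König certificate: {P1, Q4} is a vertex cover of size 2 (every listed pair touches it), so no matching can be larger.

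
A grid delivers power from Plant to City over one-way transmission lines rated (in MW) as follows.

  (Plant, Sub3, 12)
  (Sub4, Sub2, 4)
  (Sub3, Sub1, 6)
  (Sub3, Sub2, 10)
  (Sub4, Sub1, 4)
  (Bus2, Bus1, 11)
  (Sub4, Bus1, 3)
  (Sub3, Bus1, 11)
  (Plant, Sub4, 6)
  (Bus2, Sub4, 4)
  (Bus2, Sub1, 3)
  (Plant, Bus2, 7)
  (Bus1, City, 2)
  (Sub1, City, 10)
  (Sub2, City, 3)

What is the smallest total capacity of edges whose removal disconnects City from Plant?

15

Augment Plant→Bus2→Sub1→City: bottleneck 3, flow now 3.
Augment Plant→Bus2→Bus1→City: bottleneck 2, flow now 5.
Augment Plant→Sub3→Sub1→City: bottleneck 6, flow now 11.
Augment Plant→Sub3→Sub2→City: bottleneck 3, flow now 14.
Augment Plant→Sub4→Sub1→City: bottleneck 1, flow now 15.
No augmenting path remains; maximum flow = 15.
By max-flow min-cut, the minimum cut capacity equals the max flow.
In the residual graph, reachable from Plant: {Plant, Bus2, Sub3, Sub4, Sub1, Bus1, Sub2}.
Min-cut edges: Sub1→City (10), Bus1→City (2), Sub2→City (3); capacity 10 + 2 + 3 = 15.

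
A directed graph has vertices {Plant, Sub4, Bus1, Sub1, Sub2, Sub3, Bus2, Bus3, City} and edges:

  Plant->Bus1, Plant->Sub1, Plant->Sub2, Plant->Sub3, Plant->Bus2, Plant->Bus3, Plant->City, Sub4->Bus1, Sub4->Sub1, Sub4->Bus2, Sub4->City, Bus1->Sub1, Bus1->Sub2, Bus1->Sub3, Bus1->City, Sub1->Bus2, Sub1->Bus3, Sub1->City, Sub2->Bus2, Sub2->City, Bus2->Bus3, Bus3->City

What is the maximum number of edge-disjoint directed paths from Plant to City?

5

Assign every edge capacity 1; by Menger, the answer equals the max flow.
Path Plant→City (+1); total 1.
Path Plant→Bus1→City (+1); total 2.
Path Plant→Sub1→City (+1); total 3.
Path Plant→Sub2→City (+1); total 4.
Path Plant→Bus3→City (+1); total 5.
No residual Plant→City path; max flow = 5.
Certifying cut of size 5: {Bus3→City, Plant→Bus1, Plant→City, Plant→Sub1, Plant→Sub2}.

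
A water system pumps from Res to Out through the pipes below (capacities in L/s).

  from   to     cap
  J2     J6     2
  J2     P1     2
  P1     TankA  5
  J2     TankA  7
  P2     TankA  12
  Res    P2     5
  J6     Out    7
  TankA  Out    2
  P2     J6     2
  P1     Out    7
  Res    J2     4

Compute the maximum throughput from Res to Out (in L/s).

Augment Res→J2→TankA→Out: bottleneck 2, flow now 2.
Augment Res→J2→P1→Out: bottleneck 2, flow now 4.
Augment Res→P2→J6→Out: bottleneck 2, flow now 6.
Augment Res→P2→TankA→J2→J6→Out: bottleneck 2, flow now 8. (uses reverse residual edge)
No augmenting path remains; maximum flow = 8.
In the residual graph, reachable from Res: {Res, P2, TankA}.
Min-cut edges: Res→J2 (4), P2→J6 (2), TankA→Out (2); capacity 4 + 2 + 2 = 8.
This cut is saturated, so no flow can exceed 8.

8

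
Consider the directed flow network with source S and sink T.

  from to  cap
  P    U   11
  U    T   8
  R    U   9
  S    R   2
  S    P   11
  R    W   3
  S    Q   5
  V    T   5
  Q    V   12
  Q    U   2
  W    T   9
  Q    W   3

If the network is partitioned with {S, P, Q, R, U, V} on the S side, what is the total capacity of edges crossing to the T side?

19

Edges leaving {S, P, Q, R, U, V}: Q→W (3), R→W (3), U→T (8), V→T (5).
Cut capacity = 3 + 3 + 8 + 5 = 19.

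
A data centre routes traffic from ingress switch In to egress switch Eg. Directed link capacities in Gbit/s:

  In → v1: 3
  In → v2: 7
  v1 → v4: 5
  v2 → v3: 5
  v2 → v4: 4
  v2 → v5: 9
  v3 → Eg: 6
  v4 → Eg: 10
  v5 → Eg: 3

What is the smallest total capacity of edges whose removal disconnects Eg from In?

Augment In→v1→v4→Eg: bottleneck 3, flow now 3.
Augment In→v2→v3→Eg: bottleneck 5, flow now 8.
Augment In→v2→v4→Eg: bottleneck 2, flow now 10.
No augmenting path remains; maximum flow = 10.
By max-flow min-cut, the minimum cut capacity equals the max flow.
In the residual graph, reachable from In: {In}.
Min-cut edges: In→v1 (3), In→v2 (7); capacity 3 + 7 = 10.

10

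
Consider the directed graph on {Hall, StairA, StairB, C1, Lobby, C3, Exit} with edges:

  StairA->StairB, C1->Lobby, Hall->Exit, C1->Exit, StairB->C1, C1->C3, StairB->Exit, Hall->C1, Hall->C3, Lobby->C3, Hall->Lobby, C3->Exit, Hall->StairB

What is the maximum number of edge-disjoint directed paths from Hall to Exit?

Assign every edge capacity 1; by Menger, the answer equals the max flow.
Path Hall→Exit (+1); total 1.
Path Hall→StairB→Exit (+1); total 2.
Path Hall→C1→Exit (+1); total 3.
Path Hall→C3→Exit (+1); total 4.
No residual Hall→Exit path; max flow = 4.
Certifying cut of size 4: {C3→Exit, Hall→C1, Hall→Exit, Hall→StairB}.

4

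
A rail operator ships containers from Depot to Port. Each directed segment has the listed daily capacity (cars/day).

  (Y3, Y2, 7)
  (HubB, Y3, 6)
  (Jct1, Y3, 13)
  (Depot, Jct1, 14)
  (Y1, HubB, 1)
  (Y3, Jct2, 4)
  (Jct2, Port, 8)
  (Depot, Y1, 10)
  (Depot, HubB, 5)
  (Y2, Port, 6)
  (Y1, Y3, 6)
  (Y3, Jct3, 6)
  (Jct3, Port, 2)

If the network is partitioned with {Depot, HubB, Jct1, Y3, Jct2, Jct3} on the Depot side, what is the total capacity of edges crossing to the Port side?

27

Edges leaving {Depot, HubB, Jct1, Y3, Jct2, Jct3}: Depot→Y1 (10), Y3→Y2 (7), Jct2→Port (8), Jct3→Port (2).
Cut capacity = 10 + 7 + 8 + 2 = 27.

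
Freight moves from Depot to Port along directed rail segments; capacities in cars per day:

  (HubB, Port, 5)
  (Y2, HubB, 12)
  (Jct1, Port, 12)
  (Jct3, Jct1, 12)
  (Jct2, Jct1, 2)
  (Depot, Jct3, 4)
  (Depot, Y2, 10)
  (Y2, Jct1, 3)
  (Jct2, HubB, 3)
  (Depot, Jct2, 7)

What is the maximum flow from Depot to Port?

14

Augment Depot→Jct2→HubB→Port: bottleneck 3, flow now 3.
Augment Depot→Jct2→Jct1→Port: bottleneck 2, flow now 5.
Augment Depot→Jct3→Jct1→Port: bottleneck 4, flow now 9.
Augment Depot→Y2→HubB→Port: bottleneck 2, flow now 11.
Augment Depot→Y2→Jct1→Port: bottleneck 3, flow now 14.
No augmenting path remains; maximum flow = 14.
In the residual graph, reachable from Depot: {Depot, Jct2, Y2, HubB}.
Min-cut edges: Depot→Jct3 (4), Jct2→Jct1 (2), Y2→Jct1 (3), HubB→Port (5); capacity 4 + 2 + 3 + 5 = 14.
This cut is saturated, so no flow can exceed 14.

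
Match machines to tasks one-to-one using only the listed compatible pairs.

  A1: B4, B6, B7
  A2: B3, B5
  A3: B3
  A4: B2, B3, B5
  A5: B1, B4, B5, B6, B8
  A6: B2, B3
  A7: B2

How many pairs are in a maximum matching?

5

Unit-capacity flow: source→left, listed edges, right→sink; max matching = max flow.
Augmenting path A1→B4 (+1); matched 1.
Augmenting path A2→B3 (+1); matched 2.
Augmenting path A4→B2 (+1); matched 3.
Augmenting path A5→B1 (+1); matched 4.
Augmenting path A3→B3→A2→B5 (+1); matched 5.
No augmenting path remains; maximum matching = 5.
König certificate: {A1, A5, B2, B3, B5} is a vertex cover of size 5 (every listed pair touches it), so no matching can be larger.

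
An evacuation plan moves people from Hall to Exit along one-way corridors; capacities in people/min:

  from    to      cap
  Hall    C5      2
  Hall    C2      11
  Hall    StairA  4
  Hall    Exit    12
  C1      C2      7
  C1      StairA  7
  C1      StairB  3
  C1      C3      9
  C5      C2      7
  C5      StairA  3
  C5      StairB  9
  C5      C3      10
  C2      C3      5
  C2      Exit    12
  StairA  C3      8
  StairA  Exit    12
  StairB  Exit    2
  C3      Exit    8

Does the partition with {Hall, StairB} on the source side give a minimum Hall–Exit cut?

No — its capacity is 31, but the minimum cut has capacity 29.

Given cut capacity: 2 + 11 + 4 + 12 + 2 = 31.
Augment Hall→Exit: bottleneck 12, flow now 12.
Augment Hall→C2→Exit: bottleneck 11, flow now 23.
Augment Hall→StairA→Exit: bottleneck 4, flow now 27.
Augment Hall→C5→C2→Exit: bottleneck 1, flow now 28.
Augment Hall→C5→StairA→Exit: bottleneck 1, flow now 29.
No augmenting path remains; maximum flow = 29.
In the residual graph, reachable from Hall: {Hall}.
Min-cut edges: Hall→C5 (2), Hall→C2 (11), Hall→StairA (4), Hall→Exit (12); capacity 2 + 11 + 4 + 12 = 29.
Cut capacity 31 exceeds the max flow 29, so it is not minimum.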